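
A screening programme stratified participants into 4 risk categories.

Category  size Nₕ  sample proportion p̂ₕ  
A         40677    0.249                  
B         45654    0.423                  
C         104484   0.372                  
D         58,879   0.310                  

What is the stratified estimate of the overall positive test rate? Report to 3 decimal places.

0.347

Wₕ = Nₕ/N with N = 249694: 0.1629, 0.1828, 0.4184, 0.2358.
p̂_st = 0.1629·0.249 + 0.1828·0.423 + 0.4184·0.372 + 0.2358·0.310 ≈ 0.34667... → 0.347.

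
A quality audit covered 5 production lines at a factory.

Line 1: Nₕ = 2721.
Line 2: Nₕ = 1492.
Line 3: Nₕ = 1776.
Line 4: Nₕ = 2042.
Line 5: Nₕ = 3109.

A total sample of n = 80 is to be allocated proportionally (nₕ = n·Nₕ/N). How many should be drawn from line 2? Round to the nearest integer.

11

N = 2721 + 1492 + 1776 + 2042 + 3109 = 11140.
n_2 = 80·1492/11140 = 10.715... → 11.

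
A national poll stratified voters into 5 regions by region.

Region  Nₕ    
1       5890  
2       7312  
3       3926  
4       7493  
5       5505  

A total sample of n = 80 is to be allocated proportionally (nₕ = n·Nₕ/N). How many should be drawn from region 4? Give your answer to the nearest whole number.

Share of region 4 = 7493/30126 = 0.24872.
Allocate 80 × 0.24872 = 19.898... → 20.

20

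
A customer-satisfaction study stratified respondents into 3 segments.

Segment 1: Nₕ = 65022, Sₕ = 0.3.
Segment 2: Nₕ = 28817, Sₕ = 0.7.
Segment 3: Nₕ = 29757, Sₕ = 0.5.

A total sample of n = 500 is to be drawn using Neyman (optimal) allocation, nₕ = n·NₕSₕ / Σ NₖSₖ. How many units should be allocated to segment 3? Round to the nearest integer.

Σ NₕSₕ = 65022·0.3 + 28817·0.7 + 29757·0.5 = 54557.
Share for 3: 14878.5/54557 = 0.27271.
n_3 = 500 × 0.27271 = 136.357... → 136.

136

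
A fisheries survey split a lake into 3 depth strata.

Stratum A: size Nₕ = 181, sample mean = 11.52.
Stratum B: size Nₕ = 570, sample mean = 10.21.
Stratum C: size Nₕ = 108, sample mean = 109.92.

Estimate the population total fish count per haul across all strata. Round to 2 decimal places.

19776.18

Estimate total by summing Nₕ·x̄ₕ over strata.
181·11.52 + 570·10.21 + 108·109.92 = 2085.12 + 5819.7 + 11871.36 = 19776.18.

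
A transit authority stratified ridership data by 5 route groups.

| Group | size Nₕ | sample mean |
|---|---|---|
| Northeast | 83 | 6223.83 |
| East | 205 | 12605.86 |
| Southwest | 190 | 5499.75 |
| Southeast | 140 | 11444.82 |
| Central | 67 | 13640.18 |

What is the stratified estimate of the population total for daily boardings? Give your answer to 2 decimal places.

6661898.55

Northeast: 83·6223.83 = 516577.89
East: 205·12605.86 = 2584201.3
Southwest: 190·5499.75 = 1044952.5
Southeast: 140·11444.82 = 1602274.8
Central: 67·13640.18 = 913892.06
τ̂ = Σ Nₕx̄ₕ = 6661898.55.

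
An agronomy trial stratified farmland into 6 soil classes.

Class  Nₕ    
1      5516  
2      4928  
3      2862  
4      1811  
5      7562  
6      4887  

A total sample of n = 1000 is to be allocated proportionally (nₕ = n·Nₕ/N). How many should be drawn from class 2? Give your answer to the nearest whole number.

N = 5516 + 4928 + 2862 + 1811 + 7562 + 4887 = 27566.
n_2 = 1000·4928/27566 = 178.771... → 179.

179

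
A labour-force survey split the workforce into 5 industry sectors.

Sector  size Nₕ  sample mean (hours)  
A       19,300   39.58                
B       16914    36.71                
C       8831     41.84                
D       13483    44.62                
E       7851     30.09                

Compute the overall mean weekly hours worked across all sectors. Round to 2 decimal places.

39.05

N = 19300 + 16914 + 8831 + 13483 + 7851 = 66379.
Overall mean = Σ (Nₕ/N)·x̄ₕ — weight by population share, not a simple average.
Σ Nₕx̄ₕ = 19300·39.58 + 16914·36.71 + 8831·41.84 + 13483·44.62 + 7851·30.09 = 763894 + 620912.94 + 369489.04 + 601611.46 + 236236.59 = 2592144.03.
Divide by N: 2592144.03 / 66379 = 39.0507... → 39.05.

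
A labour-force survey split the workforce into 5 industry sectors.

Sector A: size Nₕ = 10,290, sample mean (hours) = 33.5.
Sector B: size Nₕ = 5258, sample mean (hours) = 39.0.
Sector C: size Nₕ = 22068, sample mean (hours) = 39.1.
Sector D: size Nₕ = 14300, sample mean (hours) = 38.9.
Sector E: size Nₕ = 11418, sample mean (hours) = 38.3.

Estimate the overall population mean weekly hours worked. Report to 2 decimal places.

37.99

N = 10290 + 5258 + 22068 + 14300 + 11418 = 63334.
Weight each subgroup mean by Nₕ/N and sum.
Σ Nₕx̄ₕ = 10290·33.5 + 5258·39.0 + 22068·39.1 + 14300·38.9 + 11418·38.3 = 344715 + 205062 + 862858.8 + 556270 + 437309.4 = 2406215.2.
Divide by N: 2406215.2 / 63334 = 37.9925... → 37.99.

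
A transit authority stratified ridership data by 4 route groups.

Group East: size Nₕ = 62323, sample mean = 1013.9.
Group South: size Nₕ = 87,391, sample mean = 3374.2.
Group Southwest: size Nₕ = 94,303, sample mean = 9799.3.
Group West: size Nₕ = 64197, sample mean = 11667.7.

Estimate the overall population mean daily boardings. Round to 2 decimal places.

N = 308214; weights Wₕ = Nₕ/N = (0.2022, 0.2835, 0.3060, 0.2083).
x̄_st = Σ Wₕ·x̄ₕ = 0.2022·1013.9 + 0.2835·3374.2 + 0.3060·9799.3 + 0.2083·11667.7 ≈ 6590.2221...
→ 6590.22.

6590.22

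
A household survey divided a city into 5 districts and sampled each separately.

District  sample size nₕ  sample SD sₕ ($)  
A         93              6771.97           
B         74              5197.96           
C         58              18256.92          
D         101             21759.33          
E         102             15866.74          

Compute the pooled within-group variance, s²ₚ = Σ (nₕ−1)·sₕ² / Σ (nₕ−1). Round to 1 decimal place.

231594223.3

A: (93−1)·6771.97² = 92·45859577.6809 = 4219081146.6428
B: (74−1)·5197.96² = 73·27018788.1616 = 1972371535.7968
C: (58−1)·18256.92² = 57·333315127.8864 = 18998962289.5248
D: (101−1)·21759.33² = 100·473468442.0489 = 47346844204.89
E: (102−1)·15866.74² = 101·251753438.2276 = 25427097260.9876
Numerator = 97964356437.842; denominator = Σ(nₕ−1) = 423.
s²ₚ = 97964356437.842/423 = 231594223.257... → 231594223.3.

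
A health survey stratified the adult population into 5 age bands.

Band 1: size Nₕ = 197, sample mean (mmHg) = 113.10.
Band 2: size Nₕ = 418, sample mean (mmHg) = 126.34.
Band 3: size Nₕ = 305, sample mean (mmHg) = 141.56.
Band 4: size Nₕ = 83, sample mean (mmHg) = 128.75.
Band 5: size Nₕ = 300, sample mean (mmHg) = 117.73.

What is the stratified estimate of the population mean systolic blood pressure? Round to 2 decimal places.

126.07

N = 1303; weights Wₕ = Nₕ/N = (0.1512, 0.3208, 0.2341, 0.0637, 0.2302).
x̄_st = Σ Wₕ·x̄ₕ = 0.1512·113.10 + 0.3208·126.34 + 0.2341·141.56 + 0.0637·128.75 + 0.2302·117.73 ≈ 126.0720...
→ 126.07.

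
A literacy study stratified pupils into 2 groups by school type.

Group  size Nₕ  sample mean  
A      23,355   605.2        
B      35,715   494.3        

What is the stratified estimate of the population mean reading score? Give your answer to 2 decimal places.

538.15

N = 59070; weights Wₕ = Nₕ/N = (0.3954, 0.6046).
x̄_st = Σ Wₕ·x̄ₕ = 0.3954·605.2 + 0.6046·494.3 ≈ 538.1475...
→ 538.15.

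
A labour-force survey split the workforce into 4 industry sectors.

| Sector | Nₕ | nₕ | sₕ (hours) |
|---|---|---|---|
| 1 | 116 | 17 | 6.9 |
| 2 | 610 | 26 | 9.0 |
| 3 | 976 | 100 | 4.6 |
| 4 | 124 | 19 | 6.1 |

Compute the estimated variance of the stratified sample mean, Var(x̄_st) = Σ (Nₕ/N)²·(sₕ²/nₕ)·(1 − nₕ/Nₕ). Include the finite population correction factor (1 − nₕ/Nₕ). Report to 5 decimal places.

0.40441

N = 1826. Term for each stratum: Wₕ²sₕ²/nₕ·(1−nₕ/Nₕ).
Var(x̄_st) = 0.00964586 + 0.33285325 + 0.05425853 + 0.00764743 = 0.40440507 → 0.40441.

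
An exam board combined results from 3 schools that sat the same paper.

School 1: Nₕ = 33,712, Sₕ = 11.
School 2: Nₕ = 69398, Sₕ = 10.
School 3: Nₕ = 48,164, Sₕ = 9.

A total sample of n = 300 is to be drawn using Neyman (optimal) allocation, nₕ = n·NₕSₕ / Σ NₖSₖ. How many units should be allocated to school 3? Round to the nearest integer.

1: NₕSₕ = 33712·11 = 370832
2: NₕSₕ = 69398·10 = 693980
3: NₕSₕ = 48164·9 = 433476
Σ NₕSₕ = 1498288.
n_3 = 300·433476/1498288 = 86.794... → 87.

87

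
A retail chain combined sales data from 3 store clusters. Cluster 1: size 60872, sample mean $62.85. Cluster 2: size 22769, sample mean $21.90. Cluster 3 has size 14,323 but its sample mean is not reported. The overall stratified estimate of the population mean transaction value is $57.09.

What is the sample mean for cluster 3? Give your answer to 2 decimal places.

88.55

N = 60872 + 22769 + 14323 = 97964.
Overall total = μ·N = 57.09·97964 = 5592764.76.
Subtract the known strata: 60872·62.85 + 22769·21.90 = 4324446.3.
Remaining total for cluster 3: 5592764.76 − 4324446.3 = 1268318.46.
Divide by its size: 1268318.46 / 14323 = 88.5512... → 88.55.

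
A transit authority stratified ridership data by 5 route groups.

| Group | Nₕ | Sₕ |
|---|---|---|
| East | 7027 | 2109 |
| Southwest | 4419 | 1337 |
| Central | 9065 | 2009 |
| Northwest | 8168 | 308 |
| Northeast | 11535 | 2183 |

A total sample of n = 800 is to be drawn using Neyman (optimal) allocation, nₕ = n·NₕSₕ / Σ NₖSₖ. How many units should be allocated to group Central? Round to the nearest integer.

219

East: NₕSₕ = 7027·2109 = 14819943
Southwest: NₕSₕ = 4419·1337 = 5908203
Central: NₕSₕ = 9065·2009 = 18211585
Northwest: NₕSₕ = 8168·308 = 2515744
Northeast: NₕSₕ = 11535·2183 = 25180905
Σ NₕSₕ = 66636380.
n_Central = 800·18211585/66636380 = 218.638... → 219.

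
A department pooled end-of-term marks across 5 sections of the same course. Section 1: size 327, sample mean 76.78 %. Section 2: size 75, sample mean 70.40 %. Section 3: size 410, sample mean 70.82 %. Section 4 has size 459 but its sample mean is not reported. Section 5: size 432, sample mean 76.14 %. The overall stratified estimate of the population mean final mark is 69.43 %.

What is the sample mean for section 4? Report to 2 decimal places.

56.48

Σ Nₕx̄ₕ = N·μ, so 459·x̄_4 = 1703·69.43 − (327·76.78 + 75·70.40 + 410·70.82 + 432·76.14).
= 118239.29 − 92315.74 = 25923.55.
x̄_4 = 25923.55 / 459 = 56.4783... → 56.48.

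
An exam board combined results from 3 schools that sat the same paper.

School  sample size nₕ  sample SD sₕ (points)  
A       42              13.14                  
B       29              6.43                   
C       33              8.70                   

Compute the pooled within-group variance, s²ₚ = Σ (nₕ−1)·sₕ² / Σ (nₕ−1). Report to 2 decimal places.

Degrees of freedom: 41 + 28 + 32 = 101.
Σ(nₕ−1)sₕ² = 41·172.6596 + 28·41.3449 + 32·75.69 = 10658.7808.
s²ₚ = 10658.7808 / 101 = 105.5325... → 105.53.

105.53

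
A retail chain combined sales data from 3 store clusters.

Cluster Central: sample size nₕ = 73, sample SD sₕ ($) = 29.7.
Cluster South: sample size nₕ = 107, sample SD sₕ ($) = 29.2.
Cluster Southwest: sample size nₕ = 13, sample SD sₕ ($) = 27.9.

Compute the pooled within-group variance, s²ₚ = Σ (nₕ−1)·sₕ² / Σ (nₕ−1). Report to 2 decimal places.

Central: (73−1)·29.7² = 72·882.09 = 63510.48
South: (107−1)·29.2² = 106·852.64 = 90379.84
Southwest: (13−1)·27.9² = 12·778.41 = 9340.92
Numerator = 163231.24; denominator = Σ(nₕ−1) = 190.
s²ₚ = 163231.24/190 = 859.1118... → 859.11.

859.11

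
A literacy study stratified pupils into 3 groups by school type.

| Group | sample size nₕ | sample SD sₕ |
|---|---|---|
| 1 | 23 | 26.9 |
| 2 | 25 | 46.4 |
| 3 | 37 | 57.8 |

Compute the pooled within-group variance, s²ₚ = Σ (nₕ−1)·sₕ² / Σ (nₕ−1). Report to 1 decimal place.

2291.0

Degrees of freedom: 22 + 24 + 36 = 82.
Σ(nₕ−1)sₕ² = 22·723.61 + 24·2152.96 + 36·3340.84 = 187860.7.
s²ₚ = 187860.7 / 82 = 2290.984... → 2291.0.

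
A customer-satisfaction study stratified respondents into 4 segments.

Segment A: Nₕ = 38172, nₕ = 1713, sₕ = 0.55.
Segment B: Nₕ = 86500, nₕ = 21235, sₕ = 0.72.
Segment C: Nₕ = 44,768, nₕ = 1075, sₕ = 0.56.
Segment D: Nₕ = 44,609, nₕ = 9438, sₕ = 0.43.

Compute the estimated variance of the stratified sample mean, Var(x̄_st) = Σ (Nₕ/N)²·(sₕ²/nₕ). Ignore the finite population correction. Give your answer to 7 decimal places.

N = 214049. Term for each stratum: Wₕ²sₕ²/nₕ.
Var(x̄_st) = 0.0000056161 + 0.0000039867 + 0.0000127608 + 0.0000008509 = 0.0000232145 → 0.0000232.

0.0000232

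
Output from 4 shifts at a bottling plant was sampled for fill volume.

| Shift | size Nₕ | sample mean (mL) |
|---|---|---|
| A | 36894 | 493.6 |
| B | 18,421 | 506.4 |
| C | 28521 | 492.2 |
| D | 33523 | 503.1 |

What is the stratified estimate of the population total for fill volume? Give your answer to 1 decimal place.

Population total = Σ Nₕ·x̄ₕ (each stratum's size times its mean).
36894·493.6 + 18421·506.4 + 28521·492.2 + 33523·503.1 = 18210878.4 + 9328394.4 + 14038036.2 + 16865421.3 = 58442730.3.

58442730.3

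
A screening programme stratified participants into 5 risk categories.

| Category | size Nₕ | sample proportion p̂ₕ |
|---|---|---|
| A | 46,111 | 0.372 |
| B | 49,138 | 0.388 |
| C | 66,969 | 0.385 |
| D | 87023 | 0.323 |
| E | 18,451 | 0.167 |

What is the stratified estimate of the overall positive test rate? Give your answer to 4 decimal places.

0.3481

N = 46111 + 49138 + 66969 + 87023 + 18451 = 267692.
Overall proportion = Σ (Nₕ/N)·p̂ₕ.
Σ Nₕp̂ₕ = 17153.292 + 19065.544 + 25783.065 + 28108.429 + 3081.317 = 93191.647.
93191.647 / 267692 = 0.348130... → 0.3481.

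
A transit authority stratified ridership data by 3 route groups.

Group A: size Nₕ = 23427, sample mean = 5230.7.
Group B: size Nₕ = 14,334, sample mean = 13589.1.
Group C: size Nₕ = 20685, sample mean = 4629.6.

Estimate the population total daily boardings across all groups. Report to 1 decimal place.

413089044.3

Estimate total by summing Nₕ·x̄ₕ over strata.
23427·5230.7 + 14334·13589.1 + 20685·4629.6 = 122539608.9 + 194786159.4 + 95763276 = 413089044.3.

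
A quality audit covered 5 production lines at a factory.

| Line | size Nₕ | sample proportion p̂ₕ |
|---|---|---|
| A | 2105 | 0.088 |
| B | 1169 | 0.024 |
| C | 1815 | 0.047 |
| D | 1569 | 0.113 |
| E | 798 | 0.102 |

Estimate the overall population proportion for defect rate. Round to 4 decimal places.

N = 2105 + 1169 + 1815 + 1569 + 798 = 7456.
Overall proportion = Σ (Nₕ/N)·p̂ₕ.
Σ Nₕp̂ₕ = 185.24 + 28.056 + 85.305 + 177.297 + 81.396 = 557.294.
557.294 / 7456 = 0.074744... → 0.0747.

0.0747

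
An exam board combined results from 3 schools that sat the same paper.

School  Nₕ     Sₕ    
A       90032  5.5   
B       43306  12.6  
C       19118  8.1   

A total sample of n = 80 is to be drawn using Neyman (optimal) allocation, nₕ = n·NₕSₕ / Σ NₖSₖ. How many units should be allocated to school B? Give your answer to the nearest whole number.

A: NₕSₕ = 90032·5.5 = 495176
B: NₕSₕ = 43306·12.6 = 545655.6
C: NₕSₕ = 19118·8.1 = 154855.8
Σ NₕSₕ = 1195687.4.
n_B = 80·545655.6/1195687.4 = 36.508... → 37.

37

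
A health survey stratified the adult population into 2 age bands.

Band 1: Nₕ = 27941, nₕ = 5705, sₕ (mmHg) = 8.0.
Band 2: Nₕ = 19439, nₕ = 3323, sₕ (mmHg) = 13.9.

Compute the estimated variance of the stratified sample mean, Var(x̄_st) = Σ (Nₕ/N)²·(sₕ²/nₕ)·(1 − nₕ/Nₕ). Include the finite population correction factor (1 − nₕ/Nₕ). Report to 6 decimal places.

N = 47380; Wₕ = Nₕ/N.
band 1: (27941/47380)²·8.0²/5705·(1 − 5705/27941) = 0.003104794
band 2: (19439/47380)²·13.9²/3323·(1 − 3323/19439) = 0.008114099
Sum = 0.011218894 → 0.011219.

0.011219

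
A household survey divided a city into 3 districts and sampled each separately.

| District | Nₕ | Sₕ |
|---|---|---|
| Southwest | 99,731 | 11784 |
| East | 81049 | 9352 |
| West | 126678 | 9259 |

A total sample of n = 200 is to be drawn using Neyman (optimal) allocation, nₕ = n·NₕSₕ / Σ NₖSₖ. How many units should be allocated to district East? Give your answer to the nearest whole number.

49

Southwest: NₕSₕ = 99731·11784 = 1175230104
East: NₕSₕ = 81049·9352 = 757970248
West: NₕSₕ = 126678·9259 = 1172911602
Σ NₕSₕ = 3106111954.
n_East = 200·757970248/3106111954 = 48.805... → 49.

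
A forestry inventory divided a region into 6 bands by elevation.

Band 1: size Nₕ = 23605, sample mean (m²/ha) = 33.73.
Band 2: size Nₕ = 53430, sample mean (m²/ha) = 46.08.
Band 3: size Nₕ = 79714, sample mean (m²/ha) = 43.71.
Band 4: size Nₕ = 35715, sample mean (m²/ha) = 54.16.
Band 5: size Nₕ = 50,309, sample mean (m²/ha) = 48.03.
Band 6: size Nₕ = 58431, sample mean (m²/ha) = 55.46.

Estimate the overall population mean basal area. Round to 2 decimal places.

47.59

N = 23605 + 53430 + 79714 + 35715 + 50309 + 58431 = 301204.
Overall mean = Σ (Nₕ/N)·x̄ₕ — weight by population share, not a simple average.
Σ Nₕx̄ₕ = 23605·33.73 + 53430·46.08 + 79714·43.71 + 35715·54.16 + 50309·48.03 + 58431·55.46 = 796196.65 + 2462054.4 + 3484298.94 + 1934324.4 + 2416341.27 + 3240583.26 = 14333798.92.
Divide by N: 14333798.92 / 301204 = 47.5883... → 47.59.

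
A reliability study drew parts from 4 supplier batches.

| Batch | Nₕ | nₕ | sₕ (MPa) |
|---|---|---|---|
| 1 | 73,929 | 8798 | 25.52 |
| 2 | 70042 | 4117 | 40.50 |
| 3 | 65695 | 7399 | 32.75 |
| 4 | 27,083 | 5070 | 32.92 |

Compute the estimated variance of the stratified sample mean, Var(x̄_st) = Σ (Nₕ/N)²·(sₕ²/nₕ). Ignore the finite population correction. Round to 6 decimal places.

0.056049

N = 236749; Wₕ = Nₕ/N.
batch 1: (73929/236749)²·25.52²/8798 = 0.007218230
batch 2: (70042/236749)²·40.50²/4117 = 0.034871445
batch 3: (65695/236749)²·32.75²/7399 = 0.011161894
batch 4: (27083/236749)²·32.92²/5070 = 0.002797235
Sum = 0.056048805 → 0.056049.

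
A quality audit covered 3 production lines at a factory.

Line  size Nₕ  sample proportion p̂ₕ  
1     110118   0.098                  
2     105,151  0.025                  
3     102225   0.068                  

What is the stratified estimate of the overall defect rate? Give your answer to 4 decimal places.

N = 110118 + 105151 + 102225 = 317494.
Overall proportion = Σ (Nₕ/N)·p̂ₕ.
Σ Nₕp̂ₕ = 10791.564 + 2628.775 + 6951.3 = 20371.639.
20371.639 / 317494 = 0.064164... → 0.0642.

0.0642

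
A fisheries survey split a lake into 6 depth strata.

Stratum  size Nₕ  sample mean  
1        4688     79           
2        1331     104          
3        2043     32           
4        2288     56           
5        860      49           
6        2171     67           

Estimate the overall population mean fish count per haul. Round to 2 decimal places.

x̄_st = (Σ Nₕx̄ₕ) / (Σ Nₕ) = (4688·79 + 1331·104 + 2043·32 + 2288·56 + 860·49 + 2171·67) / 13381
= 889877 / 13381 = 66.5030... → 66.50.

66.50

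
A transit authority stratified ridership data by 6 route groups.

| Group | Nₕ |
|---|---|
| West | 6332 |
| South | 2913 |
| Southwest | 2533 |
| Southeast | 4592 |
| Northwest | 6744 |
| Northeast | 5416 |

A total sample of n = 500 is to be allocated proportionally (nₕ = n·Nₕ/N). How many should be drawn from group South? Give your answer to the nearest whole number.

Share of group South = 2913/28530 = 0.10210.
Allocate 500 × 0.10210 = 51.052... → 51.

51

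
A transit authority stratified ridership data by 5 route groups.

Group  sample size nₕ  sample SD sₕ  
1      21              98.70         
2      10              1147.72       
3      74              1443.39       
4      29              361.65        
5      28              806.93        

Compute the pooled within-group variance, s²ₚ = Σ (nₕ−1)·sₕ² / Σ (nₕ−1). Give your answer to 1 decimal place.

1180760.2

Degrees of freedom: 20 + 9 + 73 + 28 + 27 = 157.
Σ(nₕ−1)sₕ² = 20·9741.69 + 9·1317261.1984 + 73·2083374.6921 + 28·130790.7225 + 27·651136.0249 = 185379350.0112.
s²ₚ = 185379350.0112 / 157 = 1180760.191... → 1180760.2.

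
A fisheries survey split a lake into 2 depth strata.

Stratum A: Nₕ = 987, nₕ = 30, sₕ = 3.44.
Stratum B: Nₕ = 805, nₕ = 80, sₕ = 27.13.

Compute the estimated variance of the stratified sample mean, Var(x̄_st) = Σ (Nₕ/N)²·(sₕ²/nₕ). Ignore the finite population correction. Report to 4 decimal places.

N = 1792; Wₕ = Nₕ/N.
stratum A: (987/1792)²·3.44²/30 = 0.1196614
stratum B: (805/1792)²·27.13²/80 = 1.8566299
Sum = 1.9762913 → 1.9763.

1.9763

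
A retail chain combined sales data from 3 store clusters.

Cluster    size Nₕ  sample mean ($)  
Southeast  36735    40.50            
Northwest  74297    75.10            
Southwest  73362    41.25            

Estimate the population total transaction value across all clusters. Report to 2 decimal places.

10093654.70

Estimate total by summing Nₕ·x̄ₕ over strata.
36735·40.50 + 74297·75.10 + 73362·41.25 = 1487767.5 + 5579704.7 + 3026182.5 = 10093654.70.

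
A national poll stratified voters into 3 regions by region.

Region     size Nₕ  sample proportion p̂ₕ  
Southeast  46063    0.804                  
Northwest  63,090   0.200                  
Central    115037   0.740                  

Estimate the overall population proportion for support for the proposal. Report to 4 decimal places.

0.6012

N = 46063 + 63090 + 115037 = 224190.
Overall proportion = Σ (Nₕ/N)·p̂ₕ.
Σ Nₕp̂ₕ = 37034.652 + 12618 + 85127.38 = 134780.032.
134780.032 / 224190 = 0.601187... → 0.6012.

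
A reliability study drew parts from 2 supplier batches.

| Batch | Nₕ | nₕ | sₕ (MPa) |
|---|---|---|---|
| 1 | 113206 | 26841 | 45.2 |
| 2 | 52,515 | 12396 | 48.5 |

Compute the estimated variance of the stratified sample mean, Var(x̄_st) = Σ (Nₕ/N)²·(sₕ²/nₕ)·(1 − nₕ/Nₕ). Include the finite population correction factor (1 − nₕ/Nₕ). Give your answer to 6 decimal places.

0.041655

N = 165721. Term for each stratum: Wₕ²sₕ²/nₕ·(1−nₕ/Nₕ).
Var(x̄_st) = 0.027097568 + 0.014557282 = 0.041654849 → 0.041655.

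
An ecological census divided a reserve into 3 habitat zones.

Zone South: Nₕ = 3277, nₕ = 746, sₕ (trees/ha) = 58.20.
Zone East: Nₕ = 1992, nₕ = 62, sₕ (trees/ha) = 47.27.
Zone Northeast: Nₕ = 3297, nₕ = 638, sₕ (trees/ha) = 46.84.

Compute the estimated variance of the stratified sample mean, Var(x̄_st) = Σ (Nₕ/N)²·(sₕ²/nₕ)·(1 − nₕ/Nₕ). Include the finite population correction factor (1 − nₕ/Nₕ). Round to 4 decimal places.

N = 8566. Term for each stratum: Wₕ²sₕ²/nₕ·(1−nₕ/Nₕ).
Var(x̄_st) = 0.5132389 + 1.8882958 + 0.4108604 = 2.8123950 → 2.8124.

2.8124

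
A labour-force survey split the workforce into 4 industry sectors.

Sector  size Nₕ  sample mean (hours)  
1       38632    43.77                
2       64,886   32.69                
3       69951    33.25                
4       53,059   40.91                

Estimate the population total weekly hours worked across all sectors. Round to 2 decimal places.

Estimate total by summing Nₕ·x̄ₕ over strata.
38632·43.77 + 64886·32.69 + 69951·33.25 + 53059·40.91 = 1690922.64 + 2121123.34 + 2325870.75 + 2170643.69 = 8308560.42.

8308560.42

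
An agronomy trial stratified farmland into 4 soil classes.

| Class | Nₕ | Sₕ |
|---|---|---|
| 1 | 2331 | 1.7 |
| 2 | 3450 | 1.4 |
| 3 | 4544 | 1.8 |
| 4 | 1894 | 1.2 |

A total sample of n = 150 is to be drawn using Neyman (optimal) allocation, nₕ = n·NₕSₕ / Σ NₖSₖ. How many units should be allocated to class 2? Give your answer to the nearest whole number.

38

Σ NₕSₕ = 2331·1.7 + 3450·1.4 + 4544·1.8 + 1894·1.2 = 19244.7.
Share for 2: 4830/19244.7 = 0.25098.
n_2 = 150 × 0.25098 = 37.647... → 38.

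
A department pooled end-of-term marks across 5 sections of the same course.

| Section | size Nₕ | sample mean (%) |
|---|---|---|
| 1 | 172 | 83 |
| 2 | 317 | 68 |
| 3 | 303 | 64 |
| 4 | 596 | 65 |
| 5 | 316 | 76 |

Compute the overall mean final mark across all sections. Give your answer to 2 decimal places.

69.24

N = 1704; weights Wₕ = Nₕ/N = (0.1009, 0.1860, 0.1778, 0.3498, 0.1854).
x̄_st = Σ Wₕ·x̄ₕ = 0.1009·83 + 0.1860·68 + 0.1778·64 + 0.3498·65 + 0.1854·76 ≈ 69.2371...
→ 69.24.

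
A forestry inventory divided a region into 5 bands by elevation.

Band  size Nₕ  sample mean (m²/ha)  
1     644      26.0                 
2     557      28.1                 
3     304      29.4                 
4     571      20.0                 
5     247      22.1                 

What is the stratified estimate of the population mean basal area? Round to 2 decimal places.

25.06

x̄_st = (Σ Nₕx̄ₕ) / (Σ Nₕ) = (644·26.0 + 557·28.1 + 304·29.4 + 571·20.0 + 247·22.1) / 2323
= 58212 / 2323 = 25.0590... → 25.06.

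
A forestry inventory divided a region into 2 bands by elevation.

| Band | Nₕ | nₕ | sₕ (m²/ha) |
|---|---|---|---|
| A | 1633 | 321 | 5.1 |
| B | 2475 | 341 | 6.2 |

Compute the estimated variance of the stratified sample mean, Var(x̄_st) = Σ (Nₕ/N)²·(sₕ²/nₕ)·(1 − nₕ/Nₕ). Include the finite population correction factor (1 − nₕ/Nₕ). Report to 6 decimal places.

N = 4108. Term for each stratum: Wₕ²sₕ²/nₕ·(1−nₕ/Nₕ).
Var(x̄_st) = 0.010287136 + 0.035280745 = 0.045567881 → 0.045568.

0.045568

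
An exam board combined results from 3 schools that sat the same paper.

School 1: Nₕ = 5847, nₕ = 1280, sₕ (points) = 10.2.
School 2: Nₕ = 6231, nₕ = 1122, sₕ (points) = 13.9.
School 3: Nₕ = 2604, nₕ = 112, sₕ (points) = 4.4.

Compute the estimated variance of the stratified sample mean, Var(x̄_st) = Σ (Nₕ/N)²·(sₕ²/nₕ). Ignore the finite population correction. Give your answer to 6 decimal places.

N = 14682; Wₕ = Nₕ/N.
school 1: (5847/14682)²·10.2²/1280 = 0.012890986
school 2: (6231/14682)²·13.9²/1122 = 0.031015716
school 3: (2604/14682)²·4.4²/112 = 0.005437495
Sum = 0.049344196 → 0.049344.

0.049344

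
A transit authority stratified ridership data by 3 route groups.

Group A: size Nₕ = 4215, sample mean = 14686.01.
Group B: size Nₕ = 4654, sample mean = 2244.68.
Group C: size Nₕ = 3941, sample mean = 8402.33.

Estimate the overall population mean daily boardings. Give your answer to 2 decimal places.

N = 12810; weights Wₕ = Nₕ/N = (0.3290, 0.3633, 0.3077).
x̄_st = Σ Wₕ·x̄ₕ = 0.3290·14686.01 + 0.3633·2244.68 + 0.3077·8402.33 ≈ 8232.7756...
→ 8232.78.

8232.78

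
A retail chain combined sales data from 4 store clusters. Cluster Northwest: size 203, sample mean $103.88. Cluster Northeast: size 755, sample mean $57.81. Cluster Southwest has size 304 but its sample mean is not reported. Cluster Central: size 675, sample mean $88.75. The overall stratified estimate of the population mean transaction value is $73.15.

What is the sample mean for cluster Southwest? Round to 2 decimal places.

N = 203 + 755 + 304 + 675 = 1937.
Overall total = μ·N = 73.15·1937 = 141691.55.
Subtract the known strata: 203·103.88 + 755·57.81 + 675·88.75 = 124640.44.
Remaining total for cluster Southwest: 141691.55 − 124640.44 = 17051.11.
Divide by its size: 17051.11 / 304 = 56.0892... → 56.09.

56.09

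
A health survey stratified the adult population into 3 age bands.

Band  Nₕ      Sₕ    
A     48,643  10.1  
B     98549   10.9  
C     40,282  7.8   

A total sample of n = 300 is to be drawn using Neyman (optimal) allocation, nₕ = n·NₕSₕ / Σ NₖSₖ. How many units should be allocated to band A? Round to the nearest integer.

Σ NₕSₕ = 48643·10.1 + 98549·10.9 + 40282·7.8 = 1879678.
Share for A: 491294.3/1879678 = 0.26137.
n_A = 300 × 0.26137 = 78.411... → 78.

78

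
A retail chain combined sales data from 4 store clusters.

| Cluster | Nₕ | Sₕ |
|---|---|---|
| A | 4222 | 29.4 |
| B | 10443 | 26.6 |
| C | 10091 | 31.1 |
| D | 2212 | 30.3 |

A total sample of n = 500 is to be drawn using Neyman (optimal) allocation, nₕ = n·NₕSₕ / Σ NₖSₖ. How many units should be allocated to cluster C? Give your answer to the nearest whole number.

200

A: NₕSₕ = 4222·29.4 = 124126.8
B: NₕSₕ = 10443·26.6 = 277783.8
C: NₕSₕ = 10091·31.1 = 313830.1
D: NₕSₕ = 2212·30.3 = 67023.6
Σ NₕSₕ = 782764.3.
n_C = 500·313830.1/782764.3 = 200.463... → 200.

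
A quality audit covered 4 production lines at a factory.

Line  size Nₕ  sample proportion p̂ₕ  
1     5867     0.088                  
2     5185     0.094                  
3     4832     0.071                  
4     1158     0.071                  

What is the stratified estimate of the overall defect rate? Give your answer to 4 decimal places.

0.0839

Wₕ = Nₕ/N with N = 17042: 0.3443, 0.3042, 0.2835, 0.0679.
p̂_st = 0.3443·0.088 + 0.3042·0.094 + 0.2835·0.071 + 0.0679·0.071 ≈ 0.083850... → 0.0839.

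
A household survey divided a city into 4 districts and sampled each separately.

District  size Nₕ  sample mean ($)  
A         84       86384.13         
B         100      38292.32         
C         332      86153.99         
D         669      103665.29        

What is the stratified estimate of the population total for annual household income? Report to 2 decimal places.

109040702.61

Estimate total by summing Nₕ·x̄ₕ over strata.
84·86384.13 + 100·38292.32 + 332·86153.99 + 669·103665.29 = 7256266.92 + 3829232 + 28603124.68 + 69352079.01 = 109040702.61.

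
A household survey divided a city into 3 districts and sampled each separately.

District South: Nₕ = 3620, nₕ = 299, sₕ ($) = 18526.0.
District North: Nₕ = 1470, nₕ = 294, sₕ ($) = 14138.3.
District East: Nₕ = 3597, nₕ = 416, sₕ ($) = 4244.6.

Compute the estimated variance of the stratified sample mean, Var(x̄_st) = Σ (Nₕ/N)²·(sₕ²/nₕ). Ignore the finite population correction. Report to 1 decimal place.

N = 8687; Wₕ = Nₕ/N.
district South: (3620/8687)²·18526.0²/299 = 199328.6058
district North: (1470/8687)²·14138.3²/294 = 19468.9299
district East: (3597/8687)²·4244.6²/416 = 7425.4271
Sum = 226222.9629 → 226223.0.

226223.0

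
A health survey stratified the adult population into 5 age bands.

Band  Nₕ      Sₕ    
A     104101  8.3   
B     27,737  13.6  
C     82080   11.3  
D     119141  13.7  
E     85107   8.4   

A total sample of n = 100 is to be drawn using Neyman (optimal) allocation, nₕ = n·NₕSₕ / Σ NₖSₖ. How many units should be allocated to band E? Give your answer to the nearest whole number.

Σ NₕSₕ = 104101·8.3 + 27737·13.6 + 82080·11.3 + 119141·13.7 + 85107·8.4 = 4515896.
Share for E: 714898.8/4515896 = 0.15831.
n_E = 100 × 0.15831 = 15.831... → 16.

16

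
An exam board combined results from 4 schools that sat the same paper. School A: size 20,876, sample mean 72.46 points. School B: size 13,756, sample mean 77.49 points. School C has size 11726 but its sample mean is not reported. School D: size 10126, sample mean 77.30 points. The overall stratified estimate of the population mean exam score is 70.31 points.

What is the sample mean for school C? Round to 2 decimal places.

52.02

Σ Nₕx̄ₕ = N·μ, so 11726·x̄_C = 56484·70.31 − (20876·72.46 + 13756·77.49 + 10126·77.30).
= 3971390.04 − 3361367.2 = 610022.84.
x̄_C = 610022.84 / 11726 = 52.0231... → 52.02.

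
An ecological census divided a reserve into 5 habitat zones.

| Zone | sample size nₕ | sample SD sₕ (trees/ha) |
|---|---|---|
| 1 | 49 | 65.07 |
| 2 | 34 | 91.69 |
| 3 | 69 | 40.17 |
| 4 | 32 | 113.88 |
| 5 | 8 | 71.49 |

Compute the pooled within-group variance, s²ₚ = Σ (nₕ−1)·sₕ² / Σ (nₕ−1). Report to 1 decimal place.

1: (49−1)·65.07² = 48·4234.1049 = 203237.0352
2: (34−1)·91.69² = 33·8407.0561 = 277432.8513
3: (69−1)·40.17² = 68·1613.6289 = 109726.7652
4: (32−1)·113.88² = 31·12968.6544 = 402028.2864
5: (8−1)·71.49² = 7·5110.8201 = 35775.7407
Numerator = 1028200.6788; denominator = Σ(nₕ−1) = 187.
s²ₚ = 1028200.6788/187 = 5498.399... → 5498.4.

5498.4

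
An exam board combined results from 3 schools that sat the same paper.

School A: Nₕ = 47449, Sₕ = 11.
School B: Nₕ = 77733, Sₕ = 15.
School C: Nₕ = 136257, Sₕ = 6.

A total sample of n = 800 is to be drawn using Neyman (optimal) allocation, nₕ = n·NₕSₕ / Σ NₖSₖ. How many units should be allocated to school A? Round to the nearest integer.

167

Σ NₕSₕ = 47449·11 + 77733·15 + 136257·6 = 2505476.
Share for A: 521939/2505476 = 0.20832.
n_A = 800 × 0.20832 = 166.655... → 167.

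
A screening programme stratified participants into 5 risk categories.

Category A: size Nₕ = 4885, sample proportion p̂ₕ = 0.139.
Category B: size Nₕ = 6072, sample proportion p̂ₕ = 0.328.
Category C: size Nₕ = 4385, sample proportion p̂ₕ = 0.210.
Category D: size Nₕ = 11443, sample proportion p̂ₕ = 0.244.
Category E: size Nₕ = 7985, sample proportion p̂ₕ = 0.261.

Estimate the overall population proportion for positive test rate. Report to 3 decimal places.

0.244

N = 4885 + 6072 + 4385 + 11443 + 7985 = 34770.
Overall proportion = Σ (Nₕ/N)·p̂ₕ.
Σ Nₕp̂ₕ = 679.015 + 1991.616 + 920.85 + 2792.092 + 2084.085 = 8467.658.
8467.658 / 34770 = 0.24353... → 0.244.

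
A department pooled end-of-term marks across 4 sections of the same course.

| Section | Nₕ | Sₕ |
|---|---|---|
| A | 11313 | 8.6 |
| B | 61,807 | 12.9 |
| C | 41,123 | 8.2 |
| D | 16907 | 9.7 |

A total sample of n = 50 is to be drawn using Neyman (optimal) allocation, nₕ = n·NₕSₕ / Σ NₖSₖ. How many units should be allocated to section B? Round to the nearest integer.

29

Σ NₕSₕ = 11313·8.6 + 61807·12.9 + 41123·8.2 + 16907·9.7 = 1395808.6.
Share for B: 797310.3/1395808.6 = 0.57122.
n_B = 50 × 0.57122 = 28.561... → 29.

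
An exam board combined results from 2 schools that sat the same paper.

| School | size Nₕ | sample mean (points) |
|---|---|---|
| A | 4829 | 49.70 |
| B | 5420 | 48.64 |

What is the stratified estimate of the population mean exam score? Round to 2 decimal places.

N = 4829 + 5420 = 10249.
Weight each subgroup mean by Nₕ/N and sum.
Σ Nₕx̄ₕ = 4829·49.70 + 5420·48.64 = 240001.3 + 263628.8 = 503630.1.
Divide by N: 503630.1 / 10249 = 49.1394... → 49.14.

49.14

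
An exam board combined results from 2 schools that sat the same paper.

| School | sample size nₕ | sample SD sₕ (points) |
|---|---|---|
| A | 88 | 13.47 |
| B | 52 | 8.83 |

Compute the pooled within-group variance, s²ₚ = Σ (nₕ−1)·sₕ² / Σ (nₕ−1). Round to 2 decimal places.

143.20

Degrees of freedom: 87 + 51 = 138.
Σ(nₕ−1)sₕ² = 87·181.4409 + 51·77.9689 = 19761.7722.
s²ₚ = 19761.7722 / 138 = 143.2012... → 143.20.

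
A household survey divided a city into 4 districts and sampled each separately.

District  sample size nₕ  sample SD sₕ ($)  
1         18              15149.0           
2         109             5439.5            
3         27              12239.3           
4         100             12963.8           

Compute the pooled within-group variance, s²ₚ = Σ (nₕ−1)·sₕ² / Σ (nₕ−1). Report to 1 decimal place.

Degrees of freedom: 17 + 108 + 26 + 99 = 250.
Σ(nₕ−1)sₕ² = 17·229492201 + 108·29588160.25 + 26·149800464.49 + 99·168060110.44 = 27629651734.3.
s²ₚ = 27629651734.3 / 250 = 110518606.937... → 110518606.9.

110518606.9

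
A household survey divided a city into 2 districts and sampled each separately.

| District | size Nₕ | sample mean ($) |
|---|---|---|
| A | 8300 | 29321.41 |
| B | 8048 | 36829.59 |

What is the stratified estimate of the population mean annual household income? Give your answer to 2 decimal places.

33017.63

x̄_st = (Σ Nₕx̄ₕ) / (Σ Nₕ) = (8300·29321.41 + 8048·36829.59) / 16348
= 539772243.32 / 16348 = 33017.6317... → 33017.63.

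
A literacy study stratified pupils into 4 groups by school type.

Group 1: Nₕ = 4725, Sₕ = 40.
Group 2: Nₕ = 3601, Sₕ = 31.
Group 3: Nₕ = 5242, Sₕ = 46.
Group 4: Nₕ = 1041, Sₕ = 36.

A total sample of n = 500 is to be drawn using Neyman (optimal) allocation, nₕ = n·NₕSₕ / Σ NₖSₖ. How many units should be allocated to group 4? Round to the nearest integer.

1: NₕSₕ = 4725·40 = 189000
2: NₕSₕ = 3601·31 = 111631
3: NₕSₕ = 5242·46 = 241132
4: NₕSₕ = 1041·36 = 37476
Σ NₕSₕ = 579239.
n_4 = 500·37476/579239 = 32.349... → 32.

32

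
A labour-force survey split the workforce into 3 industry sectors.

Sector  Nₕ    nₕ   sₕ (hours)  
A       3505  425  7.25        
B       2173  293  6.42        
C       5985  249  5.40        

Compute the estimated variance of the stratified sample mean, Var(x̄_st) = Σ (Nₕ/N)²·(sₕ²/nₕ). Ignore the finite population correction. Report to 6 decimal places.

N = 11663; Wₕ = Nₕ/N.
sector A: (3505/11663)²·7.25²/425 = 0.011169727
sector B: (2173/11663)²·6.42²/293 = 0.004883164
sector C: (5985/11663)²·5.40²/249 = 0.030838691
Sum = 0.046891582 → 0.046892.

0.046892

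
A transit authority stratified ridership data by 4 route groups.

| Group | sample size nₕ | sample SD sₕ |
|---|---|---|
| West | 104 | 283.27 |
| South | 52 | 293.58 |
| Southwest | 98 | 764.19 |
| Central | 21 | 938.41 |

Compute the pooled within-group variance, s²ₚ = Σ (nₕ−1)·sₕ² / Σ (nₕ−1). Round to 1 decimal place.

West: (104−1)·283.27² = 103·80241.8929 = 8264914.9687
South: (52−1)·293.58² = 51·86189.2164 = 4395650.0364
Southwest: (98−1)·764.19² = 97·583986.3561 = 56646676.5417
Central: (21−1)·938.41² = 20·880613.3281 = 17612266.562
Numerator = 86919508.1088; denominator = Σ(nₕ−1) = 271.
s²ₚ = 86919508.1088/271 = 320736.192... → 320736.2.

320736.2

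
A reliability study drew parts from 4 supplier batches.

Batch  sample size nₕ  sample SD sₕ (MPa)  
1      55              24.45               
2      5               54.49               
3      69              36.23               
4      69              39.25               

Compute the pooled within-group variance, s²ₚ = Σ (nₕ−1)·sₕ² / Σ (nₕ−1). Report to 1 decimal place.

1227.7

Degrees of freedom: 54 + 4 + 68 + 68 = 194.
Σ(nₕ−1)sₕ² = 54·597.8025 + 4·2969.1601 + 68·1312.6129 + 68·1540.5625 = 238173.9026.
s²ₚ = 238173.9026 / 194 = 1227.701... → 1227.7.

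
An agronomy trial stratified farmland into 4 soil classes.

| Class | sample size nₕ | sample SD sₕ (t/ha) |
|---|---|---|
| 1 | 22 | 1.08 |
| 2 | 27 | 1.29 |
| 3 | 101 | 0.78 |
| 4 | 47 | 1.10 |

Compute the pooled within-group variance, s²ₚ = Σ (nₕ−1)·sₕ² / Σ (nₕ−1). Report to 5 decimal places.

1: (22−1)·1.08² = 21·1.1664 = 24.4944
2: (27−1)·1.29² = 26·1.6641 = 43.2666
3: (101−1)·0.78² = 100·0.6084 = 60.84
4: (47−1)·1.10² = 46·1.21 = 55.66
Numerator = 184.261; denominator = Σ(nₕ−1) = 193.
s²ₚ = 184.261/193 = 0.9547202... → 0.95472.

0.95472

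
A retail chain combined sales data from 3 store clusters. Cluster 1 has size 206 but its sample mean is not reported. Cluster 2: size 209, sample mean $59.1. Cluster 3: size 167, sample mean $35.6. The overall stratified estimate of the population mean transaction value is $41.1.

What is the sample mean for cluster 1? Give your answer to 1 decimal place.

27.3

Σ Nₕx̄ₕ = N·μ, so 206·x̄_1 = 582·41.1 − (209·59.1 + 167·35.6).
= 23920.2 − 18297.1 = 5623.1.
x̄_1 = 5623.1 / 206 = 27.297... → 27.3.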